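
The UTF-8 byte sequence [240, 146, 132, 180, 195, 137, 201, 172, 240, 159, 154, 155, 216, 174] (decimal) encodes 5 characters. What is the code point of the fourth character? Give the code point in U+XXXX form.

Offset 0: leading byte 0xF0 = 11110000 → 4-byte char #1 = F0 92 84 B4.
Offset 4: leading byte 0xC3 = 11000011 → 2-byte char #2 = C3 89.
Offset 6: leading byte 0xC9 = 11001001 → 2-byte char #3 = C9 AC.
Offset 8: leading byte 0xF0 = 11110000 → 4-byte char #4 = F0 9F 9A 9B.
Leading byte 0xF0 = 11110000 matches 11110xxx → 4-byte sequence.
Byte 1: 0xF0 = 11110000, payload 000 (3 bits).
Byte 2: 0x9F = 10011111 (10xxxxxx ✓), payload 011111.
Byte 3: 0x9A = 10011010 (10xxxxxx ✓), payload 011010.
Byte 4: 0x9B = 10011011 (10xxxxxx ✓), payload 011011.
Concatenate: 000011111011010011011 = 0x1F69B (21 bits → U+1F69B).

U+1F69B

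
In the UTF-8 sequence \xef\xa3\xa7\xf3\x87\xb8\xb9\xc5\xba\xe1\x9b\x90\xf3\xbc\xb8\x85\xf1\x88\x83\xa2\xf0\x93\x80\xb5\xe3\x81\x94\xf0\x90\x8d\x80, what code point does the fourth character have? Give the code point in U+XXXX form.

U+16D0

Offset 0: leading byte 0xEF = 11101111 → 3-byte char #1 = EF A3 A7.
Offset 3: leading byte 0xF3 = 11110011 → 4-byte char #2 = F3 87 B8 B9.
Offset 7: leading byte 0xC5 = 11000101 → 2-byte char #3 = C5 BA.
Offset 9: leading byte 0xE1 = 11100001 → 3-byte char #4 = E1 9B 90.
Leading byte 0xE1 = 11100001 matches 1110xxxx → 3-byte sequence.
Byte 1: 0xE1 = 11100001, payload 0001 (4 bits).
Byte 2: 0x9B = 10011011 (10xxxxxx ✓), payload 011011.
Byte 3: 0x90 = 10010000 (10xxxxxx ✓), payload 010000.
Concatenate: 0001011011010000 = 0x16D0 (16 bits → U+16D0).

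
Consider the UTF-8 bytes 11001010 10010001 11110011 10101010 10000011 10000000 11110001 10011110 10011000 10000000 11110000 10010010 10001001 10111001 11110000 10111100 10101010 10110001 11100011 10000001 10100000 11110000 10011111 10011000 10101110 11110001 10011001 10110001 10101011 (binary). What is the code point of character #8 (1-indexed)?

Offset 0: leading byte 0xCA = 11001010 → 2-byte char #1 = CA 91.
Offset 2: leading byte 0xF3 = 11110011 → 4-byte char #2 = F3 AA 83 80.
Offset 6: leading byte 0xF1 = 11110001 → 4-byte char #3 = F1 9E 98 80.
Offset 10: leading byte 0xF0 = 11110000 → 4-byte char #4 = F0 92 89 B9.
Offset 14: leading byte 0xF0 = 11110000 → 4-byte char #5 = F0 BC AA B1.
Offset 18: leading byte 0xE3 = 11100011 → 3-byte char #6 = E3 81 A0.
Offset 21: leading byte 0xF0 = 11110000 → 4-byte char #7 = F0 9F 98 AE.
Offset 25: leading byte 0xF1 = 11110001 → 4-byte char #8 = F1 99 B1 AB.
Leading byte 0xF1 = 11110001 matches 11110xxx → 4-byte sequence.
Byte 1: 0xF1 = 11110001, payload 001 (3 bits).
Byte 2: 0x99 = 10011001 (10xxxxxx ✓), payload 011001.
Byte 3: 0xB1 = 10110001 (10xxxxxx ✓), payload 110001.
Byte 4: 0xAB = 10101011 (10xxxxxx ✓), payload 101011.
Concatenate: 001011001110001101011 = 0x59C6B (21 bits → U+59C6B).

U+59C6B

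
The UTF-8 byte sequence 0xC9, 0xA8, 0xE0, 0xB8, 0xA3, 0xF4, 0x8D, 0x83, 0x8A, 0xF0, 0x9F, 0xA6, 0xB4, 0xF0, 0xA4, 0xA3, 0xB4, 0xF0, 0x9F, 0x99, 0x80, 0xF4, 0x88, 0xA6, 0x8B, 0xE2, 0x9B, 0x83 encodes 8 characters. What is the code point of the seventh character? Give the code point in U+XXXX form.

Offset 0: leading byte 0xC9 = 11001001 → 2-byte char #1 = C9 A8.
Offset 2: leading byte 0xE0 = 11100000 → 3-byte char #2 = E0 B8 A3.
Offset 5: leading byte 0xF4 = 11110100 → 4-byte char #3 = F4 8D 83 8A.
Offset 9: leading byte 0xF0 = 11110000 → 4-byte char #4 = F0 9F A6 B4.
Offset 13: leading byte 0xF0 = 11110000 → 4-byte char #5 = F0 A4 A3 B4.
Offset 17: leading byte 0xF0 = 11110000 → 4-byte char #6 = F0 9F 99 80.
Offset 21: leading byte 0xF4 = 11110100 → 4-byte char #7 = F4 88 A6 8B.
Leading byte 0xF4 = 11110100 matches 11110xxx → 4-byte sequence.
Byte 1: 0xF4 = 11110100, payload 100 (3 bits).
Byte 2: 0x88 = 10001000 (10xxxxxx ✓), payload 001000.
Byte 3: 0xA6 = 10100110 (10xxxxxx ✓), payload 100110.
Byte 4: 0x8B = 10001011 (10xxxxxx ✓), payload 001011.
Concatenate: 100001000100110001011 = 0x10898B (21 bits → U+10898B).

U+10898B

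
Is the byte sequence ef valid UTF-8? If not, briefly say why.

Leading byte 0xEF = 11101111 → 3-byte form, but only 1 byte is present.

invalid (sequence truncated)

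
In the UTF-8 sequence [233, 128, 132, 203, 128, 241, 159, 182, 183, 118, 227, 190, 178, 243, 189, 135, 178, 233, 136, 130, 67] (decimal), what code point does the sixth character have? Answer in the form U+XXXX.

U+FD1F2

Offset 0: leading byte 0xE9 = 11101001 → 3-byte char #1 = E9 80 84.
Offset 3: leading byte 0xCB = 11001011 → 2-byte char #2 = CB 80.
Offset 5: leading byte 0xF1 = 11110001 → 4-byte char #3 = F1 9F B6 B7.
Offset 9: leading byte 0x76 = 01110110 → 1-byte char #4 = 76.
Offset 10: leading byte 0xE3 = 11100011 → 3-byte char #5 = E3 BE B2.
Offset 13: leading byte 0xF3 = 11110011 → 4-byte char #6 = F3 BD 87 B2.
Leading byte 0xF3 = 11110011 matches 11110xxx → 4-byte sequence.
Byte 1: 0xF3 = 11110011, payload 011 (3 bits).
Byte 2: 0xBD = 10111101 (10xxxxxx ✓), payload 111101.
Byte 3: 0x87 = 10000111 (10xxxxxx ✓), payload 000111.
Byte 4: 0xB2 = 10110010 (10xxxxxx ✓), payload 110010.
Concatenate: 011111101000111110010 = 0xFD1F2 (21 bits → U+FD1F2).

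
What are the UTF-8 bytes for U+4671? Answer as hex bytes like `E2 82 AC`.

E4 99 B1

U+4671 = 0x4671 = 18033 decimal. In range U+0800–U+FFFF → 3-byte form: 1110xxxx 10xxxxxx 10xxxxxx.
Binary (16 bits): 0100011001110001.
Split 4+6+6: 0100 | 011001 | 110001.
Byte 1: 11100100 = 0xE4.
Byte 2: 10011001 = 0x99.
Byte 3: 10110001 = 0xB1.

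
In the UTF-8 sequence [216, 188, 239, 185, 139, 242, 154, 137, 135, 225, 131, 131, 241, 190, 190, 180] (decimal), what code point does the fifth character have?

Offset 0: leading byte 0xD8 = 11011000 → 2-byte char #1 = D8 BC.
Offset 2: leading byte 0xEF = 11101111 → 3-byte char #2 = EF B9 8B.
Offset 5: leading byte 0xF2 = 11110010 → 4-byte char #3 = F2 9A 89 87.
Offset 9: leading byte 0xE1 = 11100001 → 3-byte char #4 = E1 83 83.
Offset 12: leading byte 0xF1 = 11110001 → 4-byte char #5 = F1 BE BE B4.
Leading byte 0xF1 = 11110001 matches 11110xxx → 4-byte sequence.
Byte 1: 0xF1 = 11110001, payload 001 (3 bits).
Byte 2: 0xBE = 10111110 (10xxxxxx ✓), payload 111110.
Byte 3: 0xBE = 10111110 (10xxxxxx ✓), payload 111110.
Byte 4: 0xB4 = 10110100 (10xxxxxx ✓), payload 110100.
Concatenate: 001111110111110110100 = 0x7EFB4 (21 bits → U+7EFB4).

U+7EFB4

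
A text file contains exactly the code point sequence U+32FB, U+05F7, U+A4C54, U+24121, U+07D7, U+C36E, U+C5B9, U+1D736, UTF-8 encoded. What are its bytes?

E3 8B BB D7 B7 F2 A4 B1 94 F0 A4 84 A1 DF 97 EC 8D AE EC 96 B9 F0 9D 9C B6

U+32FB: 3-byte form → E3 8B BB.
U+05F7: 2-byte form → D7 B7.
U+A4C54: 4-byte form → F2 A4 B1 94.
U+24121: 4-byte form → F0 A4 84 A1.
U+07D7: 2-byte form → DF 97.
U+C36E: 3-byte form → EC 8D AE.
U+C5B9: 3-byte form → EC 96 B9.
U+1D736: 4-byte form → F0 9D 9C B6.
Concatenated (25 bytes): E3 8B BB D7 B7 F2 A4 B1 94 F0 A4 84 A1 DF 97 EC 8D AE EC 96 B9 F0 9D 9C B6.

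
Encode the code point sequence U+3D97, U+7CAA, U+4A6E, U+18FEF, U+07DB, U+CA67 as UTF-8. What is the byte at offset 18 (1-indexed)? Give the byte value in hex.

1-indexed offset 18 is 0-indexed offset 17.
U+3D97 → 3-byte form E3 B6 97 at offsets 0–2.
U+7CAA → 3-byte form E7 B2 AA at offsets 3–5.
U+4A6E → 3-byte form E4 A9 AE at offsets 6–8.
U+18FEF → 4-byte form F0 98 BF AF at offsets 9–12.
U+07DB → 2-byte form DF 9B at offsets 13–14.
U+CA67 → 3-byte form EC A9 A7 at offsets 15–17.
Offset 17 falls in char 6's range; it's byte 3 of EC A9 A7 = 0xA7.

0xA7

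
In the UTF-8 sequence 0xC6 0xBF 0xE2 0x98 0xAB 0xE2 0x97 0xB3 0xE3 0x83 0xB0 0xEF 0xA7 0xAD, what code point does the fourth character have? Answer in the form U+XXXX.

Offset 0: leading byte 0xC6 = 11000110 → 2-byte char #1 = C6 BF.
Offset 2: leading byte 0xE2 = 11100010 → 3-byte char #2 = E2 98 AB.
Offset 5: leading byte 0xE2 = 11100010 → 3-byte char #3 = E2 97 B3.
Offset 8: leading byte 0xE3 = 11100011 → 3-byte char #4 = E3 83 B0.
Leading byte 0xE3 = 11100011 matches 1110xxxx → 3-byte sequence.
Byte 1: 0xE3 = 11100011, payload 0011 (4 bits).
Byte 2: 0x83 = 10000011 (10xxxxxx ✓), payload 000011.
Byte 3: 0xB0 = 10110000 (10xxxxxx ✓), payload 110000.
Concatenate: 0011000011110000 = 0x30F0 (16 bits → U+30F0).

U+30F0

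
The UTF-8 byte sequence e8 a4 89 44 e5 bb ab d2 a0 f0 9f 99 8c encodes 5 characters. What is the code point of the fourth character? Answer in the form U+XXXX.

Offset 0: leading byte 0xE8 = 11101000 → 3-byte char #1 = E8 A4 89.
Offset 3: leading byte 0x44 = 01000100 → 1-byte char #2 = 44.
Offset 4: leading byte 0xE5 = 11100101 → 3-byte char #3 = E5 BB AB.
Offset 7: leading byte 0xD2 = 11010010 → 2-byte char #4 = D2 A0.
Leading byte 0xD2 = 11010010 matches 110xxxxx → 2-byte sequence.
Byte 1: 0xD2 = 11010010, payload 10010 (5 bits).
Byte 2: 0xA0 = 10100000 (10xxxxxx ✓), payload 100000.
Concatenate: 10010100000 = 0x4A0 (11 bits → U+04A0).

U+04A0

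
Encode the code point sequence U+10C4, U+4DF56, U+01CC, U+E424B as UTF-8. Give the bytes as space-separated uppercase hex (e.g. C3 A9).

E1 83 84 F1 8D BD 96 C7 8C F3 A4 89 8B

U+10C4: 3-byte form → E1 83 84.
U+4DF56: 4-byte form → F1 8D BD 96.
U+01CC: 2-byte form → C7 8C.
U+E424B: 4-byte form → F3 A4 89 8B.
Concatenated (13 bytes): E1 83 84 F1 8D BD 96 C7 8C F3 A4 89 8B.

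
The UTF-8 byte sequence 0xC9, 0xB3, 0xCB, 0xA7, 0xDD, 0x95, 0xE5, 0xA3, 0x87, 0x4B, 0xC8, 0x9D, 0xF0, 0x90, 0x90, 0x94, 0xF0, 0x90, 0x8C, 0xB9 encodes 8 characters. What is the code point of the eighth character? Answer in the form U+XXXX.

U+10339

Offset 0: leading byte 0xC9 = 11001001 → 2-byte char #1 = C9 B3.
Offset 2: leading byte 0xCB = 11001011 → 2-byte char #2 = CB A7.
Offset 4: leading byte 0xDD = 11011101 → 2-byte char #3 = DD 95.
Offset 6: leading byte 0xE5 = 11100101 → 3-byte char #4 = E5 A3 87.
Offset 9: leading byte 0x4B = 01001011 → 1-byte char #5 = 4B.
Offset 10: leading byte 0xC8 = 11001000 → 2-byte char #6 = C8 9D.
Offset 12: leading byte 0xF0 = 11110000 → 4-byte char #7 = F0 90 90 94.
Offset 16: leading byte 0xF0 = 11110000 → 4-byte char #8 = F0 90 8C B9.
Leading byte 0xF0 = 11110000 matches 11110xxx → 4-byte sequence.
Byte 1: 0xF0 = 11110000, payload 000 (3 bits).
Byte 2: 0x90 = 10010000 (10xxxxxx ✓), payload 010000.
Byte 3: 0x8C = 10001100 (10xxxxxx ✓), payload 001100.
Byte 4: 0xB9 = 10111001 (10xxxxxx ✓), payload 111001.
Concatenate: 000010000001100111001 = 0x10339 (21 bits → U+10339).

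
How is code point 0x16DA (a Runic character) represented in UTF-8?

E1 9B 9A

U+16DA = 0x16DA = 5850 decimal. In range U+0800–U+FFFF → 3-byte form: 1110xxxx 10xxxxxx 10xxxxxx.
Binary (16 bits): 0001011011011010.
Split 4+6+6: 0001 | 011011 | 011010.
Byte 1: 11100001 = 0xE1.
Byte 2: 10011011 = 0x9B.
Byte 3: 10011010 = 0x9A.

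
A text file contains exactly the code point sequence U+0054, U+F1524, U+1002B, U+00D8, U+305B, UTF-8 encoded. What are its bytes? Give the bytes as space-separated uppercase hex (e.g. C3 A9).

54 F3 B1 94 A4 F0 90 80 AB C3 98 E3 81 9B

U+0054: 1-byte form → 54.
U+F1524: 4-byte form → F3 B1 94 A4.
U+1002B: 4-byte form → F0 90 80 AB.
U+00D8: 2-byte form → C3 98.
U+305B: 3-byte form → E3 81 9B.
Concatenated (14 bytes): 54 F3 B1 94 A4 F0 90 80 AB C3 98 E3 81 9B.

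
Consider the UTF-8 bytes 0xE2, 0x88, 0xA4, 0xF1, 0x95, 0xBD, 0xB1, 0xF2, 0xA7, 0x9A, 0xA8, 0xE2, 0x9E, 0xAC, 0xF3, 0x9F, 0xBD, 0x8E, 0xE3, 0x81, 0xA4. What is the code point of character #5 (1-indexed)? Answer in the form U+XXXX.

U+DFF4E

Offset 0: leading byte 0xE2 = 11100010 → 3-byte char #1 = E2 88 A4.
Offset 3: leading byte 0xF1 = 11110001 → 4-byte char #2 = F1 95 BD B1.
Offset 7: leading byte 0xF2 = 11110010 → 4-byte char #3 = F2 A7 9A A8.
Offset 11: leading byte 0xE2 = 11100010 → 3-byte char #4 = E2 9E AC.
Offset 14: leading byte 0xF3 = 11110011 → 4-byte char #5 = F3 9F BD 8E.
Leading byte 0xF3 = 11110011 matches 11110xxx → 4-byte sequence.
Byte 1: 0xF3 = 11110011, payload 011 (3 bits).
Byte 2: 0x9F = 10011111 (10xxxxxx ✓), payload 011111.
Byte 3: 0xBD = 10111101 (10xxxxxx ✓), payload 111101.
Byte 4: 0x8E = 10001110 (10xxxxxx ✓), payload 001110.
Concatenate: 011011111111101001110 = 0xDFF4E (21 bits → U+DFF4E).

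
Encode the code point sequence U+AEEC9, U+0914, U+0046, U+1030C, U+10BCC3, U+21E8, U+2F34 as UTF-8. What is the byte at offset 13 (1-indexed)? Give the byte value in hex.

1-indexed offset 13 is 0-indexed offset 12.
U+AEEC9 → 4-byte form F2 AE BB 89 at offsets 0–3.
U+0914 → 3-byte form E0 A4 94 at offsets 4–6.
U+0046 → 1-byte form 46 at offsets 7–7.
U+1030C → 4-byte form F0 90 8C 8C at offsets 8–11.
U+10BCC3 → 4-byte form F4 8B B3 83 at offsets 12–15.
Offset 12 falls in char 5's range; it's byte 1 of F4 8B B3 83 = 0xF4.

0xF4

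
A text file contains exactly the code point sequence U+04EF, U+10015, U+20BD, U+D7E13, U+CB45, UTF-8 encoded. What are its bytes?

D3 AF F0 90 80 95 E2 82 BD F3 97 B8 93 EC AD 85

U+04EF: 2-byte form → D3 AF.
U+10015: 4-byte form → F0 90 80 95.
U+20BD: 3-byte form → E2 82 BD.
U+D7E13: 4-byte form → F3 97 B8 93.
U+CB45: 3-byte form → EC AD 85.
Concatenated (16 bytes): D3 AF F0 90 80 95 E2 82 BD F3 97 B8 93 EC AD 85.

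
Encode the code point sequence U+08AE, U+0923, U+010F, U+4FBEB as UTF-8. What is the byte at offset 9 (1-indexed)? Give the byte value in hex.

0xF1

1-indexed offset 9 is 0-indexed offset 8.
U+08AE → 3-byte form E0 A2 AE at offsets 0–2.
U+0923 → 3-byte form E0 A4 A3 at offsets 3–5.
U+010F → 2-byte form C4 8F at offsets 6–7.
U+4FBEB → 4-byte form F1 8F AF AB at offsets 8–11.
Offset 8 falls in char 4's range; it's byte 1 of F1 8F AF AB = 0xF1.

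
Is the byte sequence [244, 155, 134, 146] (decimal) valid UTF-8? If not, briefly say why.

Leading byte 0xF4 = 11110100 → 4-byte form.
Payload = 0x11B192, which exceeds U+10FFFF, the maximum Unicode code point. (Leading bytes F5–FF, or F4 followed by ≥ 0x90, are invalid.)

invalid (encodes a value above U+10FFFF)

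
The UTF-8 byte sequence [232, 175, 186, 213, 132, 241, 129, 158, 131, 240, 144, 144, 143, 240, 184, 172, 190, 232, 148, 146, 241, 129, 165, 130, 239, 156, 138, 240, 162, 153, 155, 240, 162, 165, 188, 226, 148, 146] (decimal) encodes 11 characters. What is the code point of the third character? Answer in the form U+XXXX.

Offset 0: leading byte 0xE8 = 11101000 → 3-byte char #1 = E8 AF BA.
Offset 3: leading byte 0xD5 = 11010101 → 2-byte char #2 = D5 84.
Offset 5: leading byte 0xF1 = 11110001 → 4-byte char #3 = F1 81 9E 83.
Leading byte 0xF1 = 11110001 matches 11110xxx → 4-byte sequence.
Byte 1: 0xF1 = 11110001, payload 001 (3 bits).
Byte 2: 0x81 = 10000001 (10xxxxxx ✓), payload 000001.
Byte 3: 0x9E = 10011110 (10xxxxxx ✓), payload 011110.
Byte 4: 0x83 = 10000011 (10xxxxxx ✓), payload 000011.
Concatenate: 001000001011110000011 = 0x41783 (21 bits → U+41783).

U+41783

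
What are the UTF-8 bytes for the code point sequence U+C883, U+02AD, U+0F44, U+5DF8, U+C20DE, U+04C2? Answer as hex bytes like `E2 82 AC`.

U+C883: 3-byte form → EC A2 83.
U+02AD: 2-byte form → CA AD.
U+0F44: 3-byte form → E0 BD 84.
U+5DF8: 3-byte form → E5 B7 B8.
U+C20DE: 4-byte form → F3 82 83 9E.
U+04C2: 2-byte form → D3 82.
Concatenated (17 bytes): EC A2 83 CA AD E0 BD 84 E5 B7 B8 F3 82 83 9E D3 82.

EC A2 83 CA AD E0 BD 84 E5 B7 B8 F3 82 83 9E D3 82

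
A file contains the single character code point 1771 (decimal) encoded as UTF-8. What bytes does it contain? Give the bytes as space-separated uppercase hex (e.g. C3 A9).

U+06EB = 0x6EB = 1771 decimal. In range U+0080–U+07FF → 2-byte form: 110xxxxx 10xxxxxx.
Binary (11 bits): 11011101011.
Split 5+6: 11011 | 101011.
Byte 1: 11011011 = 0xDB.
Byte 2: 10101011 = 0xAB.

DB AB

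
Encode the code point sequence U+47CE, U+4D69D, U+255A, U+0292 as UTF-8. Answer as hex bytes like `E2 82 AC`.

U+47CE: 3-byte form → E4 9F 8E.
U+4D69D: 4-byte form → F1 8D 9A 9D.
U+255A: 3-byte form → E2 95 9A.
U+0292: 2-byte form → CA 92.
Concatenated (12 bytes): E4 9F 8E F1 8D 9A 9D E2 95 9A CA 92.

E4 9F 8E F1 8D 9A 9D E2 95 9A CA 92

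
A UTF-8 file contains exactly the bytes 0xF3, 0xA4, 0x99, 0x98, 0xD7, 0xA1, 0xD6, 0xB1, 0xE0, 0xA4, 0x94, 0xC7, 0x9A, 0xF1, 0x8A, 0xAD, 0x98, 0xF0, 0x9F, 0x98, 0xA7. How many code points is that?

7

Byte at offset 0: 0xF3 = 11110011 → 4-byte char (#1). Advance 4.
Byte at offset 4: 0xD7 = 11010111 → 2-byte char (#2). Advance 2.
Byte at offset 6: 0xD6 = 11010110 → 2-byte char (#3). Advance 2.
Byte at offset 8: 0xE0 = 11100000 → 3-byte char (#4). Advance 3.
Byte at offset 11: 0xC7 = 11000111 → 2-byte char (#5). Advance 2.
Byte at offset 13: 0xF1 = 11110001 → 4-byte char (#6). Advance 4.
Byte at offset 17: 0xF0 = 11110000 → 4-byte char (#7). Advance 4.
Reached end at offset 21 after 7 code points.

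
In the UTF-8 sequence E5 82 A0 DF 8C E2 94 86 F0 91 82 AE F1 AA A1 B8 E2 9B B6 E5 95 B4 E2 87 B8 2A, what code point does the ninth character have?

Offset 0: leading byte 0xE5 = 11100101 → 3-byte char #1 = E5 82 A0.
Offset 3: leading byte 0xDF = 11011111 → 2-byte char #2 = DF 8C.
Offset 5: leading byte 0xE2 = 11100010 → 3-byte char #3 = E2 94 86.
Offset 8: leading byte 0xF0 = 11110000 → 4-byte char #4 = F0 91 82 AE.
Offset 12: leading byte 0xF1 = 11110001 → 4-byte char #5 = F1 AA A1 B8.
Offset 16: leading byte 0xE2 = 11100010 → 3-byte char #6 = E2 9B B6.
Offset 19: leading byte 0xE5 = 11100101 → 3-byte char #7 = E5 95 B4.
Offset 22: leading byte 0xE2 = 11100010 → 3-byte char #8 = E2 87 B8.
Offset 25: leading byte 0x2A = 00101010 → 1-byte char #9 = 2A.
Leading byte 0x2A = 00101010 matches 0xxxxxxx → 1-byte sequence.
Byte 1: 0x2A = 00101010, payload 0101010 (7 bits).
Concatenate: 0101010 = 0x2A (7 bits → U+002A).

U+002A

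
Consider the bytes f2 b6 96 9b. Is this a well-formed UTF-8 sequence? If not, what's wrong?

Leading byte 0xF2 = 11110010 → 4-byte form.
Continuation bytes 0xB6=10110110, 0x96=10010110, 0x9B=10011011 all match 10xxxxxx.
Decoded value 0xB659B is ≥ 0x10000 (shortest form) and not a surrogate.

valid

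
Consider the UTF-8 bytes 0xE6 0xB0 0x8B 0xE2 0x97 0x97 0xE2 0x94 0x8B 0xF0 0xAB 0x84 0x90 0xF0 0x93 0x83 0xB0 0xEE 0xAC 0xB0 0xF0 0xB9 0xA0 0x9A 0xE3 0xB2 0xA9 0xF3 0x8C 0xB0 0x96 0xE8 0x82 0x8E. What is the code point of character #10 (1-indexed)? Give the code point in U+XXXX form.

Offset 0: leading byte 0xE6 = 11100110 → 3-byte char #1 = E6 B0 8B.
Offset 3: leading byte 0xE2 = 11100010 → 3-byte char #2 = E2 97 97.
Offset 6: leading byte 0xE2 = 11100010 → 3-byte char #3 = E2 94 8B.
Offset 9: leading byte 0xF0 = 11110000 → 4-byte char #4 = F0 AB 84 90.
Offset 13: leading byte 0xF0 = 11110000 → 4-byte char #5 = F0 93 83 B0.
Offset 17: leading byte 0xEE = 11101110 → 3-byte char #6 = EE AC B0.
Offset 20: leading byte 0xF0 = 11110000 → 4-byte char #7 = F0 B9 A0 9A.
Offset 24: leading byte 0xE3 = 11100011 → 3-byte char #8 = E3 B2 A9.
Offset 27: leading byte 0xF3 = 11110011 → 4-byte char #9 = F3 8C B0 96.
Offset 31: leading byte 0xE8 = 11101000 → 3-byte char #10 = E8 82 8E.
Leading byte 0xE8 = 11101000 matches 1110xxxx → 3-byte sequence.
Byte 1: 0xE8 = 11101000, payload 1000 (4 bits).
Byte 2: 0x82 = 10000010 (10xxxxxx ✓), payload 000010.
Byte 3: 0x8E = 10001110 (10xxxxxx ✓), payload 001110.
Concatenate: 1000000010001110 = 0x808E (16 bits → U+808E).

U+808E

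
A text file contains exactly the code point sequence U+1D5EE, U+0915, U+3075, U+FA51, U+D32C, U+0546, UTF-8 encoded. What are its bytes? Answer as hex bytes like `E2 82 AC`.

F0 9D 97 AE E0 A4 95 E3 81 B5 EF A9 91 ED 8C AC D5 86

U+1D5EE: 4-byte form → F0 9D 97 AE.
U+0915: 3-byte form → E0 A4 95.
U+3075: 3-byte form → E3 81 B5.
U+FA51: 3-byte form → EF A9 91.
U+D32C: 3-byte form → ED 8C AC.
U+0546: 2-byte form → D5 86.
Concatenated (18 bytes): F0 9D 97 AE E0 A4 95 E3 81 B5 EF A9 91 ED 8C AC D5 86.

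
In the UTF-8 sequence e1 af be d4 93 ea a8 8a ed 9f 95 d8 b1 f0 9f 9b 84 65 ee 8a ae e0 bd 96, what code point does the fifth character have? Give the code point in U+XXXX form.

Offset 0: leading byte 0xE1 = 11100001 → 3-byte char #1 = E1 AF BE.
Offset 3: leading byte 0xD4 = 11010100 → 2-byte char #2 = D4 93.
Offset 5: leading byte 0xEA = 11101010 → 3-byte char #3 = EA A8 8A.
Offset 8: leading byte 0xED = 11101101 → 3-byte char #4 = ED 9F 95.
Offset 11: leading byte 0xD8 = 11011000 → 2-byte char #5 = D8 B1.
Leading byte 0xD8 = 11011000 matches 110xxxxx → 2-byte sequence.
Byte 1: 0xD8 = 11011000, payload 11000 (5 bits).
Byte 2: 0xB1 = 10110001 (10xxxxxx ✓), payload 110001.
Concatenate: 11000110001 = 0x631 (11 bits → U+0631).

U+0631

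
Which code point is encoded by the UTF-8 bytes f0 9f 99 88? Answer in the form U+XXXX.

U+1F648

Leading byte 0xF0 = 11110000 matches 11110xxx → 4-byte sequence.
Byte 1: 0xF0 = 11110000, payload 000 (3 bits).
Byte 2: 0x9F = 10011111 (10xxxxxx ✓), payload 011111.
Byte 3: 0x99 = 10011001 (10xxxxxx ✓), payload 011001.
Byte 4: 0x88 = 10001000 (10xxxxxx ✓), payload 001000.
Concatenate: 000011111011001001000 = 0x1F648 (21 bits → U+1F648).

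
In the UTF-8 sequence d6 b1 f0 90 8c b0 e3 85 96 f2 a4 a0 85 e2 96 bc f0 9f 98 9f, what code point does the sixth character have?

U+1F61F

Offset 0: leading byte 0xD6 = 11010110 → 2-byte char #1 = D6 B1.
Offset 2: leading byte 0xF0 = 11110000 → 4-byte char #2 = F0 90 8C B0.
Offset 6: leading byte 0xE3 = 11100011 → 3-byte char #3 = E3 85 96.
Offset 9: leading byte 0xF2 = 11110010 → 4-byte char #4 = F2 A4 A0 85.
Offset 13: leading byte 0xE2 = 11100010 → 3-byte char #5 = E2 96 BC.
Offset 16: leading byte 0xF0 = 11110000 → 4-byte char #6 = F0 9F 98 9F.
Leading byte 0xF0 = 11110000 matches 11110xxx → 4-byte sequence.
Byte 1: 0xF0 = 11110000, payload 000 (3 bits).
Byte 2: 0x9F = 10011111 (10xxxxxx ✓), payload 011111.
Byte 3: 0x98 = 10011000 (10xxxxxx ✓), payload 011000.
Byte 4: 0x9F = 10011111 (10xxxxxx ✓), payload 011111.
Concatenate: 000011111011000011111 = 0x1F61F (21 bits → U+1F61F).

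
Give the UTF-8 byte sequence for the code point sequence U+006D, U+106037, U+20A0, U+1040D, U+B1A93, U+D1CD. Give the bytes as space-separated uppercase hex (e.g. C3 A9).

6D F4 86 80 B7 E2 82 A0 F0 90 90 8D F2 B1 AA 93 ED 87 8D

U+006D: 1-byte form → 6D.
U+106037: 4-byte form → F4 86 80 B7.
U+20A0: 3-byte form → E2 82 A0.
U+1040D: 4-byte form → F0 90 90 8D.
U+B1A93: 4-byte form → F2 B1 AA 93.
U+D1CD: 3-byte form → ED 87 8D.
Concatenated (19 bytes): 6D F4 86 80 B7 E2 82 A0 F0 90 90 8D F2 B1 AA 93 ED 87 8D.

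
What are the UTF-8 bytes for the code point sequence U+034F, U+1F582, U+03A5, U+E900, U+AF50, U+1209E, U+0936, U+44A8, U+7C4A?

U+034F: 2-byte form → CD 8F.
U+1F582: 4-byte form → F0 9F 96 82.
U+03A5: 2-byte form → CE A5.
U+E900: 3-byte form → EE A4 80.
U+AF50: 3-byte form → EA BD 90.
U+1209E: 4-byte form → F0 92 82 9E.
U+0936: 3-byte form → E0 A4 B6.
U+44A8: 3-byte form → E4 92 A8.
U+7C4A: 3-byte form → E7 B1 8A.
Concatenated (27 bytes): CD 8F F0 9F 96 82 CE A5 EE A4 80 EA BD 90 F0 92 82 9E E0 A4 B6 E4 92 A8 E7 B1 8A.

CD 8F F0 9F 96 82 CE A5 EE A4 80 EA BD 90 F0 92 82 9E E0 A4 B6 E4 92 A8 E7 B1 8A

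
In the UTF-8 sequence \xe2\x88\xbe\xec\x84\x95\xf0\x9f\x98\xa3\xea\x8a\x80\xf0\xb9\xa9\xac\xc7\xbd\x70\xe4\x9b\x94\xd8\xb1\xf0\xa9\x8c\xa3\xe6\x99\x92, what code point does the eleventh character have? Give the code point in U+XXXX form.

Offset 0: leading byte 0xE2 = 11100010 → 3-byte char #1 = E2 88 BE.
Offset 3: leading byte 0xEC = 11101100 → 3-byte char #2 = EC 84 95.
Offset 6: leading byte 0xF0 = 11110000 → 4-byte char #3 = F0 9F 98 A3.
Offset 10: leading byte 0xEA = 11101010 → 3-byte char #4 = EA 8A 80.
Offset 13: leading byte 0xF0 = 11110000 → 4-byte char #5 = F0 B9 A9 AC.
Offset 17: leading byte 0xC7 = 11000111 → 2-byte char #6 = C7 BD.
Offset 19: leading byte 0x70 = 01110000 → 1-byte char #7 = 70.
Offset 20: leading byte 0xE4 = 11100100 → 3-byte char #8 = E4 9B 94.
Offset 23: leading byte 0xD8 = 11011000 → 2-byte char #9 = D8 B1.
Offset 25: leading byte 0xF0 = 11110000 → 4-byte char #10 = F0 A9 8C A3.
Offset 29: leading byte 0xE6 = 11100110 → 3-byte char #11 = E6 99 92.
Leading byte 0xE6 = 11100110 matches 1110xxxx → 3-byte sequence.
Byte 1: 0xE6 = 11100110, payload 0110 (4 bits).
Byte 2: 0x99 = 10011001 (10xxxxxx ✓), payload 011001.
Byte 3: 0x92 = 10010010 (10xxxxxx ✓), payload 010010.
Concatenate: 0110011001010010 = 0x6652 (16 bits → U+6652).

U+6652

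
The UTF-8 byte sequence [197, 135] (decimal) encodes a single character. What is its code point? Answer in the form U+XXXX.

Leading byte 0xC5 = 11000101 matches 110xxxxx → 2-byte sequence.
Byte 1: 0xC5 = 11000101, payload 00101 (5 bits).
Byte 2: 0x87 = 10000111 (10xxxxxx ✓), payload 000111.
Concatenate: 00101000111 = 0x147 (11 bits → U+0147).

U+0147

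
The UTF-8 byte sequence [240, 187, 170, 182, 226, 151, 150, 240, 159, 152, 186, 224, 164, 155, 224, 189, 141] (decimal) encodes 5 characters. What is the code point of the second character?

U+25D6

Offset 0: leading byte 0xF0 = 11110000 → 4-byte char #1 = F0 BB AA B6.
Offset 4: leading byte 0xE2 = 11100010 → 3-byte char #2 = E2 97 96.
Leading byte 0xE2 = 11100010 matches 1110xxxx → 3-byte sequence.
Byte 1: 0xE2 = 11100010, payload 0010 (4 bits).
Byte 2: 0x97 = 10010111 (10xxxxxx ✓), payload 010111.
Byte 3: 0x96 = 10010110 (10xxxxxx ✓), payload 010110.
Concatenate: 0010010111010110 = 0x25D6 (16 bits → U+25D6).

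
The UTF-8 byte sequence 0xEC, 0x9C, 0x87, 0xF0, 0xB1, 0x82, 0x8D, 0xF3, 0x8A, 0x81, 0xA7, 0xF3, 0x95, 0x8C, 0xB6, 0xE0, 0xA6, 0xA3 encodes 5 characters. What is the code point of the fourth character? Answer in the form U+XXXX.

U+D5336

Offset 0: leading byte 0xEC = 11101100 → 3-byte char #1 = EC 9C 87.
Offset 3: leading byte 0xF0 = 11110000 → 4-byte char #2 = F0 B1 82 8D.
Offset 7: leading byte 0xF3 = 11110011 → 4-byte char #3 = F3 8A 81 A7.
Offset 11: leading byte 0xF3 = 11110011 → 4-byte char #4 = F3 95 8C B6.
Leading byte 0xF3 = 11110011 matches 11110xxx → 4-byte sequence.
Byte 1: 0xF3 = 11110011, payload 011 (3 bits).
Byte 2: 0x95 = 10010101 (10xxxxxx ✓), payload 010101.
Byte 3: 0x8C = 10001100 (10xxxxxx ✓), payload 001100.
Byte 4: 0xB6 = 10110110 (10xxxxxx ✓), payload 110110.
Concatenate: 011010101001100110110 = 0xD5336 (21 bits → U+D5336).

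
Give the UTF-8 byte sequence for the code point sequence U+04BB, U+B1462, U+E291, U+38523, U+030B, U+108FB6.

U+04BB: 2-byte form → D2 BB.
U+B1462: 4-byte form → F2 B1 91 A2.
U+E291: 3-byte form → EE 8A 91.
U+38523: 4-byte form → F0 B8 94 A3.
U+030B: 2-byte form → CC 8B.
U+108FB6: 4-byte form → F4 88 BE B6.
Concatenated (19 bytes): D2 BB F2 B1 91 A2 EE 8A 91 F0 B8 94 A3 CC 8B F4 88 BE B6.

D2 BB F2 B1 91 A2 EE 8A 91 F0 B8 94 A3 CC 8B F4 88 BE B6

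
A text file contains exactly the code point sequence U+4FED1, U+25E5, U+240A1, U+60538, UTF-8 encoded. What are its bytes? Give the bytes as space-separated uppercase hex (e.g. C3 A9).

F1 8F BB 91 E2 97 A5 F0 A4 82 A1 F1 A0 94 B8

U+4FED1: 4-byte form → F1 8F BB 91.
U+25E5: 3-byte form → E2 97 A5.
U+240A1: 4-byte form → F0 A4 82 A1.
U+60538: 4-byte form → F1 A0 94 B8.
Concatenated (15 bytes): F1 8F BB 91 E2 97 A5 F0 A4 82 A1 F1 A0 94 B8.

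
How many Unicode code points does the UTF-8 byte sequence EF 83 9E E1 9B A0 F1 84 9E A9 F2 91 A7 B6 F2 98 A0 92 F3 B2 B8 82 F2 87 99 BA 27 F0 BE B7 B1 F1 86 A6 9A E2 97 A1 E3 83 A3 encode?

12

Byte at offset 0: 0xEF = 11101111 → 3-byte char (#1). Advance 3.
Byte at offset 3: 0xE1 = 11100001 → 3-byte char (#2). Advance 3.
Byte at offset 6: 0xF1 = 11110001 → 4-byte char (#3). Advance 4.
Byte at offset 10: 0xF2 = 11110010 → 4-byte char (#4). Advance 4.
Byte at offset 14: 0xF2 = 11110010 → 4-byte char (#5). Advance 4.
Byte at offset 18: 0xF3 = 11110011 → 4-byte char (#6). Advance 4.
Byte at offset 22: 0xF2 = 11110010 → 4-byte char (#7). Advance 4.
Byte at offset 26: 0x27 = 00100111 → 1-byte char (#8). Advance 1.
Byte at offset 27: 0xF0 = 11110000 → 4-byte char (#9). Advance 4.
Byte at offset 31: 0xF1 = 11110001 → 4-byte char (#10). Advance 4.
Byte at offset 35: 0xE2 = 11100010 → 3-byte char (#11). Advance 3.
Byte at offset 38: 0xE3 = 11100011 → 3-byte char (#12). Advance 3.
Reached end at offset 41 after 12 code points.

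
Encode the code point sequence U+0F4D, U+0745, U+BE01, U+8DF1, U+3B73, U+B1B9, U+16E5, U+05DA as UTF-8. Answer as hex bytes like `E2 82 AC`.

U+0F4D: 3-byte form → E0 BD 8D.
U+0745: 2-byte form → DD 85.
U+BE01: 3-byte form → EB B8 81.
U+8DF1: 3-byte form → E8 B7 B1.
U+3B73: 3-byte form → E3 AD B3.
U+B1B9: 3-byte form → EB 86 B9.
U+16E5: 3-byte form → E1 9B A5.
U+05DA: 2-byte form → D7 9A.
Concatenated (22 bytes): E0 BD 8D DD 85 EB B8 81 E8 B7 B1 E3 AD B3 EB 86 B9 E1 9B A5 D7 9A.

E0 BD 8D DD 85 EB B8 81 E8 B7 B1 E3 AD B3 EB 86 B9 E1 9B A5 D7 9A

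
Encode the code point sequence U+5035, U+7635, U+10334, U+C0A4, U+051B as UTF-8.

U+5035: 3-byte form → E5 80 B5.
U+7635: 3-byte form → E7 98 B5.
U+10334: 4-byte form → F0 90 8C B4.
U+C0A4: 3-byte form → EC 82 A4.
U+051B: 2-byte form → D4 9B.
Concatenated (15 bytes): E5 80 B5 E7 98 B5 F0 90 8C B4 EC 82 A4 D4 9B.

E5 80 B5 E7 98 B5 F0 90 8C B4 EC 82 A4 D4 9B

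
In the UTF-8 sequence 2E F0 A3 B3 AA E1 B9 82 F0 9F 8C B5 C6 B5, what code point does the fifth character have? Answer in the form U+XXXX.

Offset 0: leading byte 0x2E = 00101110 → 1-byte char #1 = 2E.
Offset 1: leading byte 0xF0 = 11110000 → 4-byte char #2 = F0 A3 B3 AA.
Offset 5: leading byte 0xE1 = 11100001 → 3-byte char #3 = E1 B9 82.
Offset 8: leading byte 0xF0 = 11110000 → 4-byte char #4 = F0 9F 8C B5.
Offset 12: leading byte 0xC6 = 11000110 → 2-byte char #5 = C6 B5.
Leading byte 0xC6 = 11000110 matches 110xxxxx → 2-byte sequence.
Byte 1: 0xC6 = 11000110, payload 00110 (5 bits).
Byte 2: 0xB5 = 10110101 (10xxxxxx ✓), payload 110101.
Concatenate: 00110110101 = 0x1B5 (11 bits → U+01B5).

U+01B5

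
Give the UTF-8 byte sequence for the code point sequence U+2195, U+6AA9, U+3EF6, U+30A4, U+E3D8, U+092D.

E2 86 95 E6 AA A9 E3 BB B6 E3 82 A4 EE 8F 98 E0 A4 AD

U+2195: 3-byte form → E2 86 95.
U+6AA9: 3-byte form → E6 AA A9.
U+3EF6: 3-byte form → E3 BB B6.
U+30A4: 3-byte form → E3 82 A4.
U+E3D8: 3-byte form → EE 8F 98.
U+092D: 3-byte form → E0 A4 AD.
Concatenated (18 bytes): E2 86 95 E6 AA A9 E3 BB B6 E3 82 A4 EE 8F 98 E0 A4 AD.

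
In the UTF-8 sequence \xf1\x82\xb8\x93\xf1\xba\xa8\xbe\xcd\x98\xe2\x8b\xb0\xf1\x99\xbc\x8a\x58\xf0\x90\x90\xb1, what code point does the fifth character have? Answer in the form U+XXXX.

U+59F0A

Offset 0: leading byte 0xF1 = 11110001 → 4-byte char #1 = F1 82 B8 93.
Offset 4: leading byte 0xF1 = 11110001 → 4-byte char #2 = F1 BA A8 BE.
Offset 8: leading byte 0xCD = 11001101 → 2-byte char #3 = CD 98.
Offset 10: leading byte 0xE2 = 11100010 → 3-byte char #4 = E2 8B B0.
Offset 13: leading byte 0xF1 = 11110001 → 4-byte char #5 = F1 99 BC 8A.
Leading byte 0xF1 = 11110001 matches 11110xxx → 4-byte sequence.
Byte 1: 0xF1 = 11110001, payload 001 (3 bits).
Byte 2: 0x99 = 10011001 (10xxxxxx ✓), payload 011001.
Byte 3: 0xBC = 10111100 (10xxxxxx ✓), payload 111100.
Byte 4: 0x8A = 10001010 (10xxxxxx ✓), payload 001010.
Concatenate: 001011001111100001010 = 0x59F0A (21 bits → U+59F0A).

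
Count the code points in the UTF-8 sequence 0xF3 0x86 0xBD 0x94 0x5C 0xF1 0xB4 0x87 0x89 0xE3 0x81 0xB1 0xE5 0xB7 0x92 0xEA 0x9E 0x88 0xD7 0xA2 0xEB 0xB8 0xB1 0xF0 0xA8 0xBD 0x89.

Byte at offset 0: 0xF3 = 11110011 → 4-byte char (#1). Advance 4.
Byte at offset 4: 0x5C = 01011100 → 1-byte char (#2). Advance 1.
Byte at offset 5: 0xF1 = 11110001 → 4-byte char (#3). Advance 4.
Byte at offset 9: 0xE3 = 11100011 → 3-byte char (#4). Advance 3.
Byte at offset 12: 0xE5 = 11100101 → 3-byte char (#5). Advance 3.
Byte at offset 15: 0xEA = 11101010 → 3-byte char (#6). Advance 3.
Byte at offset 18: 0xD7 = 11010111 → 2-byte char (#7). Advance 2.
Byte at offset 20: 0xEB = 11101011 → 3-byte char (#8). Advance 3.
Byte at offset 23: 0xF0 = 11110000 → 4-byte char (#9). Advance 4.
Reached end at offset 27 after 9 code points.

9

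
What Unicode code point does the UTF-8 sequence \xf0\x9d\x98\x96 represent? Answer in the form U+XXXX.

Leading byte 0xF0 = 11110000 matches 11110xxx → 4-byte sequence.
Byte 1: 0xF0 = 11110000, payload 000 (3 bits).
Byte 2: 0x9D = 10011101 (10xxxxxx ✓), payload 011101.
Byte 3: 0x98 = 10011000 (10xxxxxx ✓), payload 011000.
Byte 4: 0x96 = 10010110 (10xxxxxx ✓), payload 010110.
Concatenate: 000011101011000010110 = 0x1D616 (21 bits → U+1D616).

U+1D616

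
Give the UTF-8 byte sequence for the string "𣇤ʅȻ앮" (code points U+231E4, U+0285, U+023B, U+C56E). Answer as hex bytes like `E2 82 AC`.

U+231E4: 4-byte form → F0 A3 87 A4.
U+0285: 2-byte form → CA 85.
U+023B: 2-byte form → C8 BB.
U+C56E: 3-byte form → EC 95 AE.
Concatenated (11 bytes): F0 A3 87 A4 CA 85 C8 BB EC 95 AE.

F0 A3 87 A4 CA 85 C8 BB EC 95 AE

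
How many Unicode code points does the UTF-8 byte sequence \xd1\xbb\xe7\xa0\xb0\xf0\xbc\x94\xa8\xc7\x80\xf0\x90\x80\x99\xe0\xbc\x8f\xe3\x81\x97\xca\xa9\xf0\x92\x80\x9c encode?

9

Byte at offset 0: 0xD1 = 11010001 → 2-byte char (#1). Advance 2.
Byte at offset 2: 0xE7 = 11100111 → 3-byte char (#2). Advance 3.
Byte at offset 5: 0xF0 = 11110000 → 4-byte char (#3). Advance 4.
Byte at offset 9: 0xC7 = 11000111 → 2-byte char (#4). Advance 2.
Byte at offset 11: 0xF0 = 11110000 → 4-byte char (#5). Advance 4.
Byte at offset 15: 0xE0 = 11100000 → 3-byte char (#6). Advance 3.
Byte at offset 18: 0xE3 = 11100011 → 3-byte char (#7). Advance 3.
Byte at offset 21: 0xCA = 11001010 → 2-byte char (#8). Advance 2.
Byte at offset 23: 0xF0 = 11110000 → 4-byte char (#9). Advance 4.
Reached end at offset 27 after 9 code points.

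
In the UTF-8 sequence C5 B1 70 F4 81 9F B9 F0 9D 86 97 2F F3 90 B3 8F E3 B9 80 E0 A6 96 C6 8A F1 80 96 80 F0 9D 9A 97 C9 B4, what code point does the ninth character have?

U+018A

Offset 0: leading byte 0xC5 = 11000101 → 2-byte char #1 = C5 B1.
Offset 2: leading byte 0x70 = 01110000 → 1-byte char #2 = 70.
Offset 3: leading byte 0xF4 = 11110100 → 4-byte char #3 = F4 81 9F B9.
Offset 7: leading byte 0xF0 = 11110000 → 4-byte char #4 = F0 9D 86 97.
Offset 11: leading byte 0x2F = 00101111 → 1-byte char #5 = 2F.
Offset 12: leading byte 0xF3 = 11110011 → 4-byte char #6 = F3 90 B3 8F.
Offset 16: leading byte 0xE3 = 11100011 → 3-byte char #7 = E3 B9 80.
Offset 19: leading byte 0xE0 = 11100000 → 3-byte char #8 = E0 A6 96.
Offset 22: leading byte 0xC6 = 11000110 → 2-byte char #9 = C6 8A.
Leading byte 0xC6 = 11000110 matches 110xxxxx → 2-byte sequence.
Byte 1: 0xC6 = 11000110, payload 00110 (5 bits).
Byte 2: 0x8A = 10001010 (10xxxxxx ✓), payload 001010.
Concatenate: 00110001010 = 0x18A (11 bits → U+018A).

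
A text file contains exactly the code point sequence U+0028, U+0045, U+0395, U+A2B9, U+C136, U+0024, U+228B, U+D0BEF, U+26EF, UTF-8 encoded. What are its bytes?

U+0028: 1-byte form → 28.
U+0045: 1-byte form → 45.
U+0395: 2-byte form → CE 95.
U+A2B9: 3-byte form → EA 8A B9.
U+C136: 3-byte form → EC 84 B6.
U+0024: 1-byte form → 24.
U+228B: 3-byte form → E2 8A 8B.
U+D0BEF: 4-byte form → F3 90 AF AF.
U+26EF: 3-byte form → E2 9B AF.
Concatenated (21 bytes): 28 45 CE 95 EA 8A B9 EC 84 B6 24 E2 8A 8B F3 90 AF AF E2 9B AF.

28 45 CE 95 EA 8A B9 EC 84 B6 24 E2 8A 8B F3 90 AF AF E2 9B AF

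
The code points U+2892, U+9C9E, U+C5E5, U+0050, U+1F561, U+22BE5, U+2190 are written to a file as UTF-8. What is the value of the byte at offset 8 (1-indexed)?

0x97

1-indexed offset 8 is 0-indexed offset 7.
U+2892 → 3-byte form E2 A2 92 at offsets 0–2.
U+9C9E → 3-byte form E9 B2 9E at offsets 3–5.
U+C5E5 → 3-byte form EC 97 A5 at offsets 6–8.
Offset 7 falls in char 3's range; it's byte 2 of EC 97 A5 = 0x97.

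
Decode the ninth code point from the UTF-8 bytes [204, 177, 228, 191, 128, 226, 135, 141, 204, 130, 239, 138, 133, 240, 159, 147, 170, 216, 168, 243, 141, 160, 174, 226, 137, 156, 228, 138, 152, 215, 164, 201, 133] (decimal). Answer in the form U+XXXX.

U+225C

Offset 0: leading byte 0xCC = 11001100 → 2-byte char #1 = CC B1.
Offset 2: leading byte 0xE4 = 11100100 → 3-byte char #2 = E4 BF 80.
Offset 5: leading byte 0xE2 = 11100010 → 3-byte char #3 = E2 87 8D.
Offset 8: leading byte 0xCC = 11001100 → 2-byte char #4 = CC 82.
Offset 10: leading byte 0xEF = 11101111 → 3-byte char #5 = EF 8A 85.
Offset 13: leading byte 0xF0 = 11110000 → 4-byte char #6 = F0 9F 93 AA.
Offset 17: leading byte 0xD8 = 11011000 → 2-byte char #7 = D8 A8.
Offset 19: leading byte 0xF3 = 11110011 → 4-byte char #8 = F3 8D A0 AE.
Offset 23: leading byte 0xE2 = 11100010 → 3-byte char #9 = E2 89 9C.
Leading byte 0xE2 = 11100010 matches 1110xxxx → 3-byte sequence.
Byte 1: 0xE2 = 11100010, payload 0010 (4 bits).
Byte 2: 0x89 = 10001001 (10xxxxxx ✓), payload 001001.
Byte 3: 0x9C = 10011100 (10xxxxxx ✓), payload 011100.
Concatenate: 0010001001011100 = 0x225C (16 bits → U+225C).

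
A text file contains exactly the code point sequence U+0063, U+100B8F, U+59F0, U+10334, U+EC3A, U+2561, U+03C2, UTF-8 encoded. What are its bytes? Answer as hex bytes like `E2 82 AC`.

U+0063: 1-byte form → 63.
U+100B8F: 4-byte form → F4 80 AE 8F.
U+59F0: 3-byte form → E5 A7 B0.
U+10334: 4-byte form → F0 90 8C B4.
U+EC3A: 3-byte form → EE B0 BA.
U+2561: 3-byte form → E2 95 A1.
U+03C2: 2-byte form → CF 82.
Concatenated (20 bytes): 63 F4 80 AE 8F E5 A7 B0 F0 90 8C B4 EE B0 BA E2 95 A1 CF 82.

63 F4 80 AE 8F E5 A7 B0 F0 90 8C B4 EE B0 BA E2 95 A1 CF 82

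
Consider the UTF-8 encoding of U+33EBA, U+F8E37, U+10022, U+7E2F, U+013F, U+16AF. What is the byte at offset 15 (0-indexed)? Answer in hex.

U+33EBA → 4-byte form F0 B3 BA BA at offsets 0–3.
U+F8E37 → 4-byte form F3 B8 B8 B7 at offsets 4–7.
U+10022 → 4-byte form F0 90 80 A2 at offsets 8–11.
U+7E2F → 3-byte form E7 B8 AF at offsets 12–14.
U+013F → 2-byte form C4 BF at offsets 15–16.
Offset 15 falls in char 5's range; it's byte 1 of C4 BF = 0xC4.

0xC4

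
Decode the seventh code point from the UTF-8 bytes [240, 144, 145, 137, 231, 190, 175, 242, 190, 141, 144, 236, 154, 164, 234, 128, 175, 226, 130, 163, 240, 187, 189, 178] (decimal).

Offset 0: leading byte 0xF0 = 11110000 → 4-byte char #1 = F0 90 91 89.
Offset 4: leading byte 0xE7 = 11100111 → 3-byte char #2 = E7 BE AF.
Offset 7: leading byte 0xF2 = 11110010 → 4-byte char #3 = F2 BE 8D 90.
Offset 11: leading byte 0xEC = 11101100 → 3-byte char #4 = EC 9A A4.
Offset 14: leading byte 0xEA = 11101010 → 3-byte char #5 = EA 80 AF.
Offset 17: leading byte 0xE2 = 11100010 → 3-byte char #6 = E2 82 A3.
Offset 20: leading byte 0xF0 = 11110000 → 4-byte char #7 = F0 BB BD B2.
Leading byte 0xF0 = 11110000 matches 11110xxx → 4-byte sequence.
Byte 1: 0xF0 = 11110000, payload 000 (3 bits).
Byte 2: 0xBB = 10111011 (10xxxxxx ✓), payload 111011.
Byte 3: 0xBD = 10111101 (10xxxxxx ✓), payload 111101.
Byte 4: 0xB2 = 10110010 (10xxxxxx ✓), payload 110010.
Concatenate: 000111011111101110010 = 0x3BF72 (21 bits → U+3BF72).

U+3BF72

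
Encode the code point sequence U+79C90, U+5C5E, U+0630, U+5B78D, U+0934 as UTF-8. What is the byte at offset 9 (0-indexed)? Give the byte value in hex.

0xF1

U+79C90 → 4-byte form F1 B9 B2 90 at offsets 0–3.
U+5C5E → 3-byte form E5 B1 9E at offsets 4–6.
U+0630 → 2-byte form D8 B0 at offsets 7–8.
U+5B78D → 4-byte form F1 9B 9E 8D at offsets 9–12.
Offset 9 falls in char 4's range; it's byte 1 of F1 9B 9E 8D = 0xF1.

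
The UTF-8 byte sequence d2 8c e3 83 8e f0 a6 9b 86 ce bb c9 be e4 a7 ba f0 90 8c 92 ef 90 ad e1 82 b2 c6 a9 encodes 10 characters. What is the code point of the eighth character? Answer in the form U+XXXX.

U+F42D

Offset 0: leading byte 0xD2 = 11010010 → 2-byte char #1 = D2 8C.
Offset 2: leading byte 0xE3 = 11100011 → 3-byte char #2 = E3 83 8E.
Offset 5: leading byte 0xF0 = 11110000 → 4-byte char #3 = F0 A6 9B 86.
Offset 9: leading byte 0xCE = 11001110 → 2-byte char #4 = CE BB.
Offset 11: leading byte 0xC9 = 11001001 → 2-byte char #5 = C9 BE.
Offset 13: leading byte 0xE4 = 11100100 → 3-byte char #6 = E4 A7 BA.
Offset 16: leading byte 0xF0 = 11110000 → 4-byte char #7 = F0 90 8C 92.
Offset 20: leading byte 0xEF = 11101111 → 3-byte char #8 = EF 90 AD.
Leading byte 0xEF = 11101111 matches 1110xxxx → 3-byte sequence.
Byte 1: 0xEF = 11101111, payload 1111 (4 bits).
Byte 2: 0x90 = 10010000 (10xxxxxx ✓), payload 010000.
Byte 3: 0xAD = 10101101 (10xxxxxx ✓), payload 101101.
Concatenate: 1111010000101101 = 0xF42D (16 bits → U+F42D).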